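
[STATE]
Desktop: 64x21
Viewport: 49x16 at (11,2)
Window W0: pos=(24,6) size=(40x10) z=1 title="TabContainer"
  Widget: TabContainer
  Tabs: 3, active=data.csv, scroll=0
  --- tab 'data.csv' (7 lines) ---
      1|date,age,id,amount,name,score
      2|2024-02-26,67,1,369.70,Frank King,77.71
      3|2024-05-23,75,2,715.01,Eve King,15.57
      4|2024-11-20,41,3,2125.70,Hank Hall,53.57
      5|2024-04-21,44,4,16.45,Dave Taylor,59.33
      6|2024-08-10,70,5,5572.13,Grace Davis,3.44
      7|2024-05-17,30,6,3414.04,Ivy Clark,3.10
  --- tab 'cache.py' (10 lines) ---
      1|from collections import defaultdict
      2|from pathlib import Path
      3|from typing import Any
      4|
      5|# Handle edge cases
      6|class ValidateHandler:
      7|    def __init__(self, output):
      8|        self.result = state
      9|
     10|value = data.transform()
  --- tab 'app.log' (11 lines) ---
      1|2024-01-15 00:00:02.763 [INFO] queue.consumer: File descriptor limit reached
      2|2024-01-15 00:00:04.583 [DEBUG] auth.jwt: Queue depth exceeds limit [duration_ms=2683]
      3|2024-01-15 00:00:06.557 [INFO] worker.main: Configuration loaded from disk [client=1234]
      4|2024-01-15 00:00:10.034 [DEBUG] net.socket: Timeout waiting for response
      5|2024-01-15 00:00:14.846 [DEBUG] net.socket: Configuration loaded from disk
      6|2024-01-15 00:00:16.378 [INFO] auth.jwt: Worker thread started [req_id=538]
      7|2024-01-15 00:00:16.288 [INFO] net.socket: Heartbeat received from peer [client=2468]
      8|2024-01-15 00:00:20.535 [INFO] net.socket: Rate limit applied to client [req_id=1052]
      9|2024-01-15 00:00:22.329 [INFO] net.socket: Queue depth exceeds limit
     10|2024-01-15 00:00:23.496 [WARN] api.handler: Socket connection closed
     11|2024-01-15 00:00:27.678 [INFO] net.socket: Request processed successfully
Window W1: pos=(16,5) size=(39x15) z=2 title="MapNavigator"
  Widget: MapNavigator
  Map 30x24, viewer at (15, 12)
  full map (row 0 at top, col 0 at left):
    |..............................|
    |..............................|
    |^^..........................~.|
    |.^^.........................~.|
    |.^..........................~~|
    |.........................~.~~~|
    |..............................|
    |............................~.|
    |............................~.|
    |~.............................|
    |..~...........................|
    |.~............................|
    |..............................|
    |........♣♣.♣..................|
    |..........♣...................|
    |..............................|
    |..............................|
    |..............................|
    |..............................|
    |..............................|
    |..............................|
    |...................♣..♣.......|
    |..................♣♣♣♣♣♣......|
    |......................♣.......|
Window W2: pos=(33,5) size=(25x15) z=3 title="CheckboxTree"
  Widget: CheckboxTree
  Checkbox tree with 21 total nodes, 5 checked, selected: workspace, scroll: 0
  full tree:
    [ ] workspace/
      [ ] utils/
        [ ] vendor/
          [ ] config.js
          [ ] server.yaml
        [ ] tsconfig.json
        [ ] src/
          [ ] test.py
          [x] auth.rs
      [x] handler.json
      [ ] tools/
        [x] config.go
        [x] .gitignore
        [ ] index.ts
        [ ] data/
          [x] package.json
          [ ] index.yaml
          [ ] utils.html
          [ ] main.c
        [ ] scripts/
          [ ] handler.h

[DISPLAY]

                                                 
                                                 
                                                 
     ┏━━━━━━━━━━━━━━━━┏━━━━━━━━━━━━━━━━━━━━━━━┓  
     ┃ MapNavigator   ┃ CheckboxTree          ┃━━
     ┠────────────────┠───────────────────────┨  
     ┃   .............┃>[-] workspace/        ┃──
     ┃   .............┃   [-] utils/          ┃  
     ┃   ~............┃     [ ] vendor/       ┃──
     ┃   ..~..........┃       [ ] config.js   ┃  
     ┃   .~...........┃       [ ] server.yaml ┃,7
     ┃   .............┃     [ ] tsconfig.json ┃5.
     ┃   ........♣♣.♣.┃     [-] src/          ┃,5
     ┃   ..........♣..┃       [ ] test.py     ┃━━
     ┃   .............┃       [x] auth.rs     ┃  
     ┃   .............┃   [x] handler.json    ┃  


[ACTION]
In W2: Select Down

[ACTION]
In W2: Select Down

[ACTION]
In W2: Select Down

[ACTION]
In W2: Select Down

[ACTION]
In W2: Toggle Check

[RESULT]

                                                 
                                                 
                                                 
     ┏━━━━━━━━━━━━━━━━┏━━━━━━━━━━━━━━━━━━━━━━━┓  
     ┃ MapNavigator   ┃ CheckboxTree          ┃━━
     ┠────────────────┠───────────────────────┨  
     ┃   .............┃ [-] workspace/        ┃──
     ┃   .............┃   [-] utils/          ┃  
     ┃   ~............┃     [-] vendor/       ┃──
     ┃   ..~..........┃       [ ] config.js   ┃  
     ┃   .~...........┃>      [x] server.yaml ┃,7
     ┃   .............┃     [ ] tsconfig.json ┃5.
     ┃   ........♣♣.♣.┃     [-] src/          ┃,5
     ┃   ..........♣..┃       [ ] test.py     ┃━━
     ┃   .............┃       [x] auth.rs     ┃  
     ┃   .............┃   [x] handler.json    ┃  


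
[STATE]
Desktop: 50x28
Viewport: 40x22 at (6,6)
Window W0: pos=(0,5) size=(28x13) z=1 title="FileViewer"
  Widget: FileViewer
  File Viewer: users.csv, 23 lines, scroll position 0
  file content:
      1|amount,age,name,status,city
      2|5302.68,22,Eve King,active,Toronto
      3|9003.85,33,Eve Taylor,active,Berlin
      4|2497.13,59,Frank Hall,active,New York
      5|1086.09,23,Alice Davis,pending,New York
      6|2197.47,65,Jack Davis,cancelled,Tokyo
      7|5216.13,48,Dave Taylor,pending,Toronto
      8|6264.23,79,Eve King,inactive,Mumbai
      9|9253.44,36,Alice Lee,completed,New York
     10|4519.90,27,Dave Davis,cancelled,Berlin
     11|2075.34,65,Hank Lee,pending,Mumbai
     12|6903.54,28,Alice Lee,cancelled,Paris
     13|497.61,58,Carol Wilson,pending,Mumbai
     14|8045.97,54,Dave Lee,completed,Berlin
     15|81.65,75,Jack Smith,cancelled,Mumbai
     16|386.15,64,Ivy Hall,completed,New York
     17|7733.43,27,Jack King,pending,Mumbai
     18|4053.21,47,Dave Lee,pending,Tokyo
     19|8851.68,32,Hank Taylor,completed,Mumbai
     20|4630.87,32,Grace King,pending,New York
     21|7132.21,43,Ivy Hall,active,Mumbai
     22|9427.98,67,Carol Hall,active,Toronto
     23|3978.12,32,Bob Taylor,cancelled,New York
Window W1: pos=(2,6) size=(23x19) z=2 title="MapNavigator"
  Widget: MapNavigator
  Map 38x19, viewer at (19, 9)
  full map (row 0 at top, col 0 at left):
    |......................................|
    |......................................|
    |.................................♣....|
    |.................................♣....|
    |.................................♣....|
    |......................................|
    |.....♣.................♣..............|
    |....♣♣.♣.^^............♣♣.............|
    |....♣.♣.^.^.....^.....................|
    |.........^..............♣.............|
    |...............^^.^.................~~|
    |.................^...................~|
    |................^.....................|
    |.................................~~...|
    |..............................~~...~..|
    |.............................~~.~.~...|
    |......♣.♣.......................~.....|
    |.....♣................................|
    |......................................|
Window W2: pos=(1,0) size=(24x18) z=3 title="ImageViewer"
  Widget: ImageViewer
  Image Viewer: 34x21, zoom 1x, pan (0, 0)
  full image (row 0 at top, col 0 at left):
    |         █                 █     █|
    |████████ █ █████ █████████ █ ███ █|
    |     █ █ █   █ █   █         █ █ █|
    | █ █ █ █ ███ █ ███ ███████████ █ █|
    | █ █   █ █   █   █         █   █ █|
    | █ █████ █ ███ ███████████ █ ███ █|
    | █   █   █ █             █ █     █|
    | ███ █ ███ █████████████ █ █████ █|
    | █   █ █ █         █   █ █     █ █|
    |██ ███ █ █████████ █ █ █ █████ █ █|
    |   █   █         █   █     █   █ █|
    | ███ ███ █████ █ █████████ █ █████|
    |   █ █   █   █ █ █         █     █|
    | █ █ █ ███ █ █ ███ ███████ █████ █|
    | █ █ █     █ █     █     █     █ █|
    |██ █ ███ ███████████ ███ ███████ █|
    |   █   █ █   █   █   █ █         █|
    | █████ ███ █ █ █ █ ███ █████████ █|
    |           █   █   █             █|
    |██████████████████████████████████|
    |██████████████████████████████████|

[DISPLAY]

 █ █ ███ █ ███ ███┃  ┃                  
   █ █   █   █    ┃──┨                  
████ █ ███ ███████┃i▲┃                  
 █   █ █          ┃v█┃                  
 █ ███ ███████████┃t░┃                  
 █ █ █         █  ┃t░┃                  
██ █ █████████ █ █┃e░┃                  
   █         █   █┃n░┃                  
 ███ █████ █ █████┃e░┃                  
 █   █   █ █ █    ┃t░┃                  
 █ ███ █ █ ███ ███┃p▼┃                  
━━━━━━━━━━━━━━━━━━┛━━┛                  
.....^............┃                     
....^.............┃                     
..................┃                     
..................┃                     
.................~┃                     
..................┃                     
━━━━━━━━━━━━━━━━━━┛                     
                                        
                                        
                                        


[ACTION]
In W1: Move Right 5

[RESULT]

 █ █ ███ █ ███ ███┃  ┃                  
   █ █   █   █    ┃──┨                  
████ █ ███ ███████┃i▲┃                  
 █   █ █          ┃v█┃                  
 █ ███ ███████████┃t░┃                  
 █ █ █         █  ┃t░┃                  
██ █ █████████ █ █┃e░┃                  
   █         █   █┃n░┃                  
 ███ █████ █ █████┃e░┃                  
 █   █   █ █ █    ┃t░┃                  
 █ ███ █ █ ███ ███┃p▼┃                  
━━━━━━━━━━━━━━━━━━┛━━┛                  
^.................┃                     
..................┃                     
................~~┃                     
.............~~...┃                     
............~~.~.~┃                     
...............~..┃                     
━━━━━━━━━━━━━━━━━━┛                     
                                        
                                        
                                        


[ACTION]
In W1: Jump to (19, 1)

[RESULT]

 █ █ ███ █ ███ ███┃  ┃                  
   █ █   █   █    ┃──┨                  
████ █ ███ ███████┃i▲┃                  
 █   █ █          ┃v█┃                  
 █ ███ ███████████┃t░┃                  
 █ █ █         █  ┃t░┃                  
██ █ █████████ █ █┃e░┃                  
   █         █   █┃n░┃                  
 ███ █████ █ █████┃e░┃                  
 █   █   █ █ █    ┃t░┃                  
 █ ███ █ █ ███ ███┃p▼┃                  
━━━━━━━━━━━━━━━━━━┛━━┛                  
..................┃                     
..................┃                     
..................┃                     
...........♣......┃                     
...........♣♣.....┃                     
....^.............┃                     
━━━━━━━━━━━━━━━━━━┛                     
                                        
                                        
                                        


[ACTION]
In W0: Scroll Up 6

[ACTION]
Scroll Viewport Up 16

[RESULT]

━━━━━━━━━━━━━━━━━━┓                     
geViewer          ┃                     
──────────────────┨                     
     █            ┃                     
████ █ █████ █████┃                     
 █ █ █   █ █   █  ┃━━┓                  
 █ █ ███ █ ███ ███┃  ┃                  
   █ █   █   █    ┃──┨                  
████ █ ███ ███████┃i▲┃                  
 █   █ █          ┃v█┃                  
 █ ███ ███████████┃t░┃                  
 █ █ █         █  ┃t░┃                  
██ █ █████████ █ █┃e░┃                  
   █         █   █┃n░┃                  
 ███ █████ █ █████┃e░┃                  
 █   █   █ █ █    ┃t░┃                  
 █ ███ █ █ ███ ███┃p▼┃                  
━━━━━━━━━━━━━━━━━━┛━━┛                  
..................┃                     
..................┃                     
..................┃                     
...........♣......┃                     


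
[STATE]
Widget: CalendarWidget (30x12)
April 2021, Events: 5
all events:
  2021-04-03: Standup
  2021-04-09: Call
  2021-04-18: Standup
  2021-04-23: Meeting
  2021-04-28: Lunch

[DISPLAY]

          April 2021          
Mo Tu We Th Fr Sa Su          
          1  2  3*  4         
 5  6  7  8  9* 10 11         
12 13 14 15 16 17 18*         
19 20 21 22 23* 24 25         
26 27 28* 29 30               
                              
                              
                              
                              
                              


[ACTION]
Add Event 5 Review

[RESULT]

          April 2021          
Mo Tu We Th Fr Sa Su          
          1  2  3*  4         
 5*  6  7  8  9* 10 11        
12 13 14 15 16 17 18*         
19 20 21 22 23* 24 25         
26 27 28* 29 30               
                              
                              
                              
                              
                              


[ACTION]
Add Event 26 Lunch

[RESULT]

          April 2021          
Mo Tu We Th Fr Sa Su          
          1  2  3*  4         
 5*  6  7  8  9* 10 11        
12 13 14 15 16 17 18*         
19 20 21 22 23* 24 25         
26* 27 28* 29 30              
                              
                              
                              
                              
                              


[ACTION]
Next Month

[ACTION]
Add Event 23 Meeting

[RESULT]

           May 2021           
Mo Tu We Th Fr Sa Su          
                1  2          
 3  4  5  6  7  8  9          
10 11 12 13 14 15 16          
17 18 19 20 21 22 23*         
24 25 26 27 28 29 30          
31                            
                              
                              
                              
                              


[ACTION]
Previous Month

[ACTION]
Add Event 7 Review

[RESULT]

          April 2021          
Mo Tu We Th Fr Sa Su          
          1  2  3*  4         
 5*  6  7*  8  9* 10 11       
12 13 14 15 16 17 18*         
19 20 21 22 23* 24 25         
26* 27 28* 29 30              
                              
                              
                              
                              
                              


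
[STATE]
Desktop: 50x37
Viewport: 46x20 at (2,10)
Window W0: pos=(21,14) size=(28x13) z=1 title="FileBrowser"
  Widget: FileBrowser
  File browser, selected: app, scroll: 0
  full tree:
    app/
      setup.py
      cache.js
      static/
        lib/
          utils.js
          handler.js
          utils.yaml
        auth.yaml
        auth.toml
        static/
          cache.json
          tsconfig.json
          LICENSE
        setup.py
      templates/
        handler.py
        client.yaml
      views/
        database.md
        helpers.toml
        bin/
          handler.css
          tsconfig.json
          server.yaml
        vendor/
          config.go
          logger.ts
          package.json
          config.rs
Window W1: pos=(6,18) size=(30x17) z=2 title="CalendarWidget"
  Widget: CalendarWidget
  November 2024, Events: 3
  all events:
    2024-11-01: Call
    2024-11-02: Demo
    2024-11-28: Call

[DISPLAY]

                                              
                                              
                                              
                                              
                   ┏━━━━━━━━━━━━━━━━━━━━━━━━━━
                   ┃ FileBrowser              
                   ┠──────────────────────────
                   ┃> [-] app/                
    ┏━━━━━━━━━━━━━━━━━━━━━━━━━━━━┓            
    ┃ CalendarWidget             ┃            
    ┠────────────────────────────┨/           
    ┃       November 2024        ┃tes/        
    ┃Mo Tu We Th Fr Sa Su        ┃            
    ┃             1*  2*  3      ┃            
    ┃ 4  5  6  7  8  9 10        ┃            
    ┃11 12 13 14 15 16 17        ┃            
    ┃18 19 20 21 22 23 24        ┃━━━━━━━━━━━━
    ┃25 26 27 28* 29 30          ┃            
    ┃                            ┃            
    ┃                            ┃            


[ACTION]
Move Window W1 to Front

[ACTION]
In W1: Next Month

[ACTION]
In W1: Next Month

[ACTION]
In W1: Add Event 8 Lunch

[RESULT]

                                              
                                              
                                              
                                              
                   ┏━━━━━━━━━━━━━━━━━━━━━━━━━━
                   ┃ FileBrowser              
                   ┠──────────────────────────
                   ┃> [-] app/                
    ┏━━━━━━━━━━━━━━━━━━━━━━━━━━━━┓            
    ┃ CalendarWidget             ┃            
    ┠────────────────────────────┨/           
    ┃        January 2025        ┃tes/        
    ┃Mo Tu We Th Fr Sa Su        ┃            
    ┃       1  2  3  4  5        ┃            
    ┃ 6  7  8*  9 10 11 12       ┃            
    ┃13 14 15 16 17 18 19        ┃            
    ┃20 21 22 23 24 25 26        ┃━━━━━━━━━━━━
    ┃27 28 29 30 31              ┃            
    ┃                            ┃            
    ┃                            ┃            


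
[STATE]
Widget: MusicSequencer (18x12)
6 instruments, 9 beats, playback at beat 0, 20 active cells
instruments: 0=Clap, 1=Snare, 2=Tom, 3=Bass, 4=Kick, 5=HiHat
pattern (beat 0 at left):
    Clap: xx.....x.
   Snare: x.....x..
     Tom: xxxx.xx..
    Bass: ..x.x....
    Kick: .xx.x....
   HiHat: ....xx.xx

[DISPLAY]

      ▼12345678   
  Clap██·····█·   
 Snare█·····█··   
   Tom████·██··   
  Bass··█·█····   
  Kick·██·█····   
 HiHat····██·██   
                  
                  
                  
                  
                  


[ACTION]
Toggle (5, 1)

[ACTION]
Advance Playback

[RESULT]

      0▼2345678   
  Clap██·····█·   
 Snare█·····█··   
   Tom████·██··   
  Bass··█·█····   
  Kick·██·█····   
 HiHat·█··██·██   
                  
                  
                  
                  
                  


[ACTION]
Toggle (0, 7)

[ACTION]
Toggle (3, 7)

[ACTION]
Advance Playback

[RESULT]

      01▼345678   
  Clap██·······   
 Snare█·····█··   
   Tom████·██··   
  Bass··█·█··█·   
  Kick·██·█····   
 HiHat·█··██·██   
                  
                  
                  
                  
                  


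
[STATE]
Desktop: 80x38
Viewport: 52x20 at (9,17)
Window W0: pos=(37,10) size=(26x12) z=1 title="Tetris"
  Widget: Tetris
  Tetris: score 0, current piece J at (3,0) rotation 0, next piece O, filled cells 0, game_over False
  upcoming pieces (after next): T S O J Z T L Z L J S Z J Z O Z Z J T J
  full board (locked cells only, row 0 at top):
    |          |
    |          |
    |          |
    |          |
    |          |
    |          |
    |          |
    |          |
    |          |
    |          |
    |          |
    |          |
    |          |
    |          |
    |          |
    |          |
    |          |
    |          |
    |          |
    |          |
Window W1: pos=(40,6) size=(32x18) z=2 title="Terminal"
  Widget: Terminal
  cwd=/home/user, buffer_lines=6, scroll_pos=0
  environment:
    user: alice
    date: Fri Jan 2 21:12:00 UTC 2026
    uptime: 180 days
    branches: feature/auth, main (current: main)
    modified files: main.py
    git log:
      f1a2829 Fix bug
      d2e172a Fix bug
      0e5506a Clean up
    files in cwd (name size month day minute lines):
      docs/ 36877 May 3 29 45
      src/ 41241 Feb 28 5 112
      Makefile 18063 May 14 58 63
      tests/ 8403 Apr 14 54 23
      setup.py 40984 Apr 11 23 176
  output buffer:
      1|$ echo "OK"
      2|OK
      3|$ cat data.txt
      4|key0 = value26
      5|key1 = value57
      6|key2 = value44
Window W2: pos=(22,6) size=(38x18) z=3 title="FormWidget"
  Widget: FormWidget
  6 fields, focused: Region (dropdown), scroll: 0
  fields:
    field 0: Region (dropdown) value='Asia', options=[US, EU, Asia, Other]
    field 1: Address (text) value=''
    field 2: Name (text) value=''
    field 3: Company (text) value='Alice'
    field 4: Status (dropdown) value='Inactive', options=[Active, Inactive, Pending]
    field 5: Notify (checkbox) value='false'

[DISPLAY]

             ┃                                    ┃ 
             ┃                                    ┃ 
             ┃                                    ┃ 
             ┃                                    ┃ 
             ┃                                    ┃ 
             ┃                                    ┃ 
             ┗━━━━━━━━━━━━━━━━━━━━━━━━━━━━━━━━━━━━┛━
                                                    
                                                    
                                                    
                                                    
                                                    
                                                    
                                                    
                                                    
                                                    
                                                    
                                                    
                                                    
                                                    


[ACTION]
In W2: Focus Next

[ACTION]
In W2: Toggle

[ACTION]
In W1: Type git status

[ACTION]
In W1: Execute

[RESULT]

             ┃                                    ┃f
             ┃                                    ┃ 
             ┃                                    ┃ 
             ┃                                    ┃ 
             ┃                                    ┃ 
             ┃                                    ┃ 
             ┗━━━━━━━━━━━━━━━━━━━━━━━━━━━━━━━━━━━━┛━
                                                    
                                                    
                                                    
                                                    
                                                    
                                                    
                                                    
                                                    
                                                    
                                                    
                                                    
                                                    
                                                    


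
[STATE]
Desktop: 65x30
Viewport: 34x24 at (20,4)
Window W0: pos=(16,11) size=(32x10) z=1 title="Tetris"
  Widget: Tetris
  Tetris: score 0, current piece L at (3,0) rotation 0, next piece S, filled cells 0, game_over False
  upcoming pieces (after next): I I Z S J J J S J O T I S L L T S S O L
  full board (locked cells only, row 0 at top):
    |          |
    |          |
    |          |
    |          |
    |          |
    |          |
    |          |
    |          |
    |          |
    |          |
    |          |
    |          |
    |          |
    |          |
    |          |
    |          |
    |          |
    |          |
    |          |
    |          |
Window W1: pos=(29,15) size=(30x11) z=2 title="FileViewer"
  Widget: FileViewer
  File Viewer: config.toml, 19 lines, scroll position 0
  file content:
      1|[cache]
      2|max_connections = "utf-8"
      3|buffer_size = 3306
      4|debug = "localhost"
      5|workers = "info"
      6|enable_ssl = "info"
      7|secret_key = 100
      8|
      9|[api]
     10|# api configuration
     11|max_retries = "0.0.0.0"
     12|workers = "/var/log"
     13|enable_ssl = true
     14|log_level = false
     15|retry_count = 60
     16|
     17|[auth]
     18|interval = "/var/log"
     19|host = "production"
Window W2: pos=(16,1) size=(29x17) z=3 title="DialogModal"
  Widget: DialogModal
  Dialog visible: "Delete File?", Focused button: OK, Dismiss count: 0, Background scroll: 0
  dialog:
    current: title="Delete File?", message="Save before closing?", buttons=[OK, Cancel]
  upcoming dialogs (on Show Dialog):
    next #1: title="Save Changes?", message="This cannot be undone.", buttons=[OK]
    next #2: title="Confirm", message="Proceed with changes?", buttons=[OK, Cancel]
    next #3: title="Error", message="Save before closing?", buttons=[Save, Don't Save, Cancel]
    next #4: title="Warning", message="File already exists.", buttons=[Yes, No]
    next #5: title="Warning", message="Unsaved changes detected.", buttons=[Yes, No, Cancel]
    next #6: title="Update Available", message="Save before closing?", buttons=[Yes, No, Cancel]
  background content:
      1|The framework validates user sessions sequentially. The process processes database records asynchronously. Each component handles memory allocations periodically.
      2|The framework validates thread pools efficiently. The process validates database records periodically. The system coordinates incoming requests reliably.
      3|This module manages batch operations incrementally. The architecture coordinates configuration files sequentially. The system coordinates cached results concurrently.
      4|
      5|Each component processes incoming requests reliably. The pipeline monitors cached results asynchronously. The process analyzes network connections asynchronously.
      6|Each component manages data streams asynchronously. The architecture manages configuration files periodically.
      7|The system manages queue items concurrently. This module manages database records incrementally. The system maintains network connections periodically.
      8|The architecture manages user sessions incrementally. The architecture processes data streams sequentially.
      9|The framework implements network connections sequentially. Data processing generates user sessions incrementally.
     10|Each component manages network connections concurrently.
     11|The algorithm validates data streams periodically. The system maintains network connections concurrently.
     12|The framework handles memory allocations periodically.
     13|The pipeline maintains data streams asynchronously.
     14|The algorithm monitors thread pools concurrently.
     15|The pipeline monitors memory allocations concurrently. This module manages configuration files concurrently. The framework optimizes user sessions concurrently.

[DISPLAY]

 framework validates use┃         
 framework validates thr┃         
s module manages batch o┃         
                        ┃         
─────────────────────┐in┃         
     Delete File?    │ta┃         
 Save before closing?│it┃         
    [OK]  Cancel     │us┃━━┓      
─────────────────────┘ne┃  ┃      
h component manages netw┃──┨      
 algorithm validates dat┃  ┃      
 framework handles memor┃━━━━━━━━━
 pipeline maintains data┃         
━━━━━━━━━━━━━━━━━━━━━━━━┛─────────
       │ ┃[cache]                 
       │ ┃max_connections = "utf-8
━━━━━━━━━┃buffer_size = 3306      
         ┃debug = "localhost"     
         ┃workers = "info"        
         ┃enable_ssl = "info"     
         ┃secret_key = 100        
         ┗━━━━━━━━━━━━━━━━━━━━━━━━
                                  
                                  


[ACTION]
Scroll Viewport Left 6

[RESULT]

  ┃The framework validates use┃   
  ┃The framework validates thr┃   
  ┃This module manages batch o┃   
  ┃                           ┃   
  ┃Ea┌─────────────────────┐in┃   
  ┃Ea│     Delete File?    │ta┃   
  ┃Th│ Save before closing?│it┃   
  ┃Th│    [OK]  Cancel     │us┃━━┓
  ┃Th└─────────────────────┘ne┃  ┃
  ┃Each component manages netw┃──┨
  ┃The algorithm validates dat┃  ┃
  ┃The framework handles memor┃━━━
  ┃The pipeline maintains data┃   
  ┗━━━━━━━━━━━━━━━━━━━━━━━━━━━┛───
  ┃          │ ┃[cache]           
  ┃          │ ┃max_connections = 
  ┗━━━━━━━━━━━━┃buffer_size = 3306
               ┃debug = "localhost
               ┃workers = "info"  
               ┃enable_ssl = "info
               ┃secret_key = 100  
               ┗━━━━━━━━━━━━━━━━━━
                                  
                                  


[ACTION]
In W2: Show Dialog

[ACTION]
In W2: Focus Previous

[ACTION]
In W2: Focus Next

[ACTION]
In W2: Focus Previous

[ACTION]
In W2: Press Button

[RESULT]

  ┃The framework validates use┃   
  ┃The framework validates thr┃   
  ┃This module manages batch o┃   
  ┃                           ┃   
  ┃Each component processes in┃   
  ┃Each component manages data┃   
  ┃The system manages queue it┃   
  ┃The architecture manages us┃━━┓
  ┃The framework implements ne┃  ┃
  ┃Each component manages netw┃──┨
  ┃The algorithm validates dat┃  ┃
  ┃The framework handles memor┃━━━
  ┃The pipeline maintains data┃   
  ┗━━━━━━━━━━━━━━━━━━━━━━━━━━━┛───
  ┃          │ ┃[cache]           
  ┃          │ ┃max_connections = 
  ┗━━━━━━━━━━━━┃buffer_size = 3306
               ┃debug = "localhost
               ┃workers = "info"  
               ┃enable_ssl = "info
               ┃secret_key = 100  
               ┗━━━━━━━━━━━━━━━━━━
                                  
                                  


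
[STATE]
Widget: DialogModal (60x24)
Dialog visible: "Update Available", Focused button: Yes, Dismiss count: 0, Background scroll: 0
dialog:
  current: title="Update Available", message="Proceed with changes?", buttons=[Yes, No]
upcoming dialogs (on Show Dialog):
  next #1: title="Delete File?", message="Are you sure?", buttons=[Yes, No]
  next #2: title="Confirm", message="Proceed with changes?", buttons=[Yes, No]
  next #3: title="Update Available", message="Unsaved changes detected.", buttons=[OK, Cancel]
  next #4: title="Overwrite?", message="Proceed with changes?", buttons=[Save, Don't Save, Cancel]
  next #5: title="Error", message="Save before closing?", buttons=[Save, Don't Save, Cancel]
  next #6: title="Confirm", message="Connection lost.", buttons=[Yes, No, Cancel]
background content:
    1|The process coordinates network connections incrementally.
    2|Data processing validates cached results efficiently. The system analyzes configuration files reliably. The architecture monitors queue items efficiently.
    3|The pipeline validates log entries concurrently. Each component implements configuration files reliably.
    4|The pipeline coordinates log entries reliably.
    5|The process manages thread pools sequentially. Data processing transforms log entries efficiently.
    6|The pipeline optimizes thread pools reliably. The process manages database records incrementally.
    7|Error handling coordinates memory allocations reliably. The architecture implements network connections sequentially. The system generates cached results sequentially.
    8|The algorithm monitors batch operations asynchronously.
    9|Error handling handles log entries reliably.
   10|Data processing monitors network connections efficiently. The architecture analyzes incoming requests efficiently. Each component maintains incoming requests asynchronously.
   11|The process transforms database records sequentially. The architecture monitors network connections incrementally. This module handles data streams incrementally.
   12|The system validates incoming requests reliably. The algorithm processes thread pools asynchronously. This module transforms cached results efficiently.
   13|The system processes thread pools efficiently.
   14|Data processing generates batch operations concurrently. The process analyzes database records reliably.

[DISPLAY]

The process coordinates network connections incrementally.  
Data processing validates cached results efficiently. The sy
The pipeline validates log entries concurrently. Each compon
The pipeline coordinates log entries reliably.              
The process manages thread pools sequentially. Data processi
The pipeline optimizes thread pools reliably. The process ma
Error handling coordinates memory allocations reliably. The 
The algorithm monitors batch operations asynchronously.     
Error handling handles log entries reliably.                
Data processing m┌───────────────────────┐ns efficiently. Th
The process trans│    Update Available   │quentially. The ar
The system valida│ Proceed with changes? │iably. The algorit
The system proces│       [Yes]  No       │tly.              
Data processing g└───────────────────────┘ concurrently. The
                                                            
                                                            
                                                            
                                                            
                                                            
                                                            
                                                            
                                                            
                                                            
                                                            


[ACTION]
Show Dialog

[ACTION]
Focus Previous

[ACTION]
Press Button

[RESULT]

The process coordinates network connections incrementally.  
Data processing validates cached results efficiently. The sy
The pipeline validates log entries concurrently. Each compon
The pipeline coordinates log entries reliably.              
The process manages thread pools sequentially. Data processi
The pipeline optimizes thread pools reliably. The process ma
Error handling coordinates memory allocations reliably. The 
The algorithm monitors batch operations asynchronously.     
Error handling handles log entries reliably.                
Data processing monitors network connections efficiently. Th
The process transforms database records sequentially. The ar
The system validates incoming requests reliably. The algorit
The system processes thread pools efficiently.              
Data processing generates batch operations concurrently. The
                                                            
                                                            
                                                            
                                                            
                                                            
                                                            
                                                            
                                                            
                                                            
                                                            


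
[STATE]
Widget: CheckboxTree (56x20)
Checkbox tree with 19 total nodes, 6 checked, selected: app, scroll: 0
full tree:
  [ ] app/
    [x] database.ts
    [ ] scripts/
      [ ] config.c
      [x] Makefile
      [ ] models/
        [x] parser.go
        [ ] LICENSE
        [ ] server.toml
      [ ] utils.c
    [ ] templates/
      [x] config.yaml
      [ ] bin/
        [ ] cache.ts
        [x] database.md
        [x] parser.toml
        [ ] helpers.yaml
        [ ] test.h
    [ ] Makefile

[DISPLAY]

>[-] app/                                               
   [x] database.ts                                      
   [-] scripts/                                         
     [ ] config.c                                       
     [x] Makefile                                       
     [-] models/                                        
       [x] parser.go                                    
       [ ] LICENSE                                      
       [ ] server.toml                                  
     [ ] utils.c                                        
   [-] templates/                                       
     [x] config.yaml                                    
     [-] bin/                                           
       [ ] cache.ts                                     
       [x] database.md                                  
       [x] parser.toml                                  
       [ ] helpers.yaml                                 
       [ ] test.h                                       
   [ ] Makefile                                         
                                                        


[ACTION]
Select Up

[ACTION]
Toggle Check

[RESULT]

>[x] app/                                               
   [x] database.ts                                      
   [x] scripts/                                         
     [x] config.c                                       
     [x] Makefile                                       
     [x] models/                                        
       [x] parser.go                                    
       [x] LICENSE                                      
       [x] server.toml                                  
     [x] utils.c                                        
   [x] templates/                                       
     [x] config.yaml                                    
     [x] bin/                                           
       [x] cache.ts                                     
       [x] database.md                                  
       [x] parser.toml                                  
       [x] helpers.yaml                                 
       [x] test.h                                       
   [x] Makefile                                         
                                                        


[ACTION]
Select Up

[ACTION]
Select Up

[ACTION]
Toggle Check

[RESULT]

>[ ] app/                                               
   [ ] database.ts                                      
   [ ] scripts/                                         
     [ ] config.c                                       
     [ ] Makefile                                       
     [ ] models/                                        
       [ ] parser.go                                    
       [ ] LICENSE                                      
       [ ] server.toml                                  
     [ ] utils.c                                        
   [ ] templates/                                       
     [ ] config.yaml                                    
     [ ] bin/                                           
       [ ] cache.ts                                     
       [ ] database.md                                  
       [ ] parser.toml                                  
       [ ] helpers.yaml                                 
       [ ] test.h                                       
   [ ] Makefile                                         
                                                        
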